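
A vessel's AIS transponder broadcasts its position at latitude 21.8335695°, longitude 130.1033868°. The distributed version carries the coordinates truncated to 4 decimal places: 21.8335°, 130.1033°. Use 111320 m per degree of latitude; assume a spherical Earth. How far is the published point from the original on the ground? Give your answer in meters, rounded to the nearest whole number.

12 meters

Δlat = 21.8335695 − 21.8335 = +0.0000695°; Δlon = 130.1033868 − 130.1033 = +0.0000868°.
North–south shift: 0.0000695 × 111320 = 7.73674 m.
East–west at this latitude: 0.0000868° × 111320 × cos 21.8335° ≈ 0.0000868 × 103335 = 8.96947 m.
Combined displacement = (7.73674² + 8.96947²)^½ ≈ 11.8452 m.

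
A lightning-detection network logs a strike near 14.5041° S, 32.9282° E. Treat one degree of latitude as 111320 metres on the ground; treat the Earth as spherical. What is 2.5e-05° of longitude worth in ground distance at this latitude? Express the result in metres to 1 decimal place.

2.7 metres

At 14.5041° a degree of longitude is 111320 × cos 14.5041° ≈ 107772 m, so 2.5e-05° corresponds to 2.69431 m.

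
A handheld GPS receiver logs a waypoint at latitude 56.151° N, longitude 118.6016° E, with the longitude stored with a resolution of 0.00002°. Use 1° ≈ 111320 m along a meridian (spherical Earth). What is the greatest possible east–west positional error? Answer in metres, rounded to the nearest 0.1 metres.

With a 0.00002° grid the true value lies within half a step, ±0.00002°/2 = ±1e-05°, of the stored one.
Parallels shrink by cos φ, so at 56.151° a degree of longitude is 111320 × 0.5570 ≈ 62005.9 m.
East–west error: 1e-05° × 62005.9 m/° ≈ 0.620059 m.

0.6 metres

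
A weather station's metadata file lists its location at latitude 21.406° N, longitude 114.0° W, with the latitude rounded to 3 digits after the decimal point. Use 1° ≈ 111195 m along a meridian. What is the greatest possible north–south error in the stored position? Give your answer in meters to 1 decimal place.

Rounding to 3 decimal places leaves the latitude within ±0.0005° of the true value.
North–south distance: 0.0005° × 111195 m/° = 55.5975 m.

55.6 meters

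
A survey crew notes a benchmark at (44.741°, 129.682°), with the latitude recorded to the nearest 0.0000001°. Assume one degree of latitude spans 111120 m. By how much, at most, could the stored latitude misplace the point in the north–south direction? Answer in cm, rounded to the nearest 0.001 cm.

0.556 cm

Rounding to 7 decimal places leaves the latitude within ±5e-08° of the true value.
Along the meridian that is 5e-08° × 111120 m/° = 0.005556 m.
That is 0.005556 m = 0.5556 cm.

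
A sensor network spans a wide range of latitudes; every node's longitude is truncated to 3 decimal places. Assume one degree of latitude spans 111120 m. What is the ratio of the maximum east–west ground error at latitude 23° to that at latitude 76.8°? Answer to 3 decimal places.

4.031

Truncating at 3 decimal places can drop up to a full unit in the last place, so the longitude may be off by as much as 0.001°.
Error at 23° = 0.001° × 111120 × cos 23° ≈ 111.12 × 0.9205 = 102.29 m.
Error at 76.8° = 0.001° × 111120 × cos 76.8° ≈ 111.12 × 0.2284 = 25.374 m.
Ratio: 102.29 / 25.374 = cos 23° / cos 76.8° ≈ 4.0311.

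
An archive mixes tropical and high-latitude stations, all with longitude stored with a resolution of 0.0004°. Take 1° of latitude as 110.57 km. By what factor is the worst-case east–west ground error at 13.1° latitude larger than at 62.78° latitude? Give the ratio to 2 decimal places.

With a 0.0004° grid the true value lies within half a step, ±0.0004°/2 = ±0.0002°, of the stored one.
At 13.1°: 0.0002° × 110570 × cos 13.1° = 0.0002 × 110570 × 0.9740 ≈ 21.539 m.
At 62.78°: 0.0002° × 110570 × cos 62.78° = 0.0002 × 110570 × 0.4574 ≈ 10.115 m.
Ratio: 21.539 / 10.115 = cos 13.1° / cos 62.78° ≈ 2.1293.

2.13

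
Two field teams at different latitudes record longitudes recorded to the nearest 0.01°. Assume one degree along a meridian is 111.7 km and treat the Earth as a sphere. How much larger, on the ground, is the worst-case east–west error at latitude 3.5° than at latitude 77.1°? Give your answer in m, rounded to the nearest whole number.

433 m

Rounding to 2 decimal places leaves the longitude within ±0.005° of the true value.
Error at 3.5° = 0.005° × 111700 × cos 3.5° ≈ 558.5 × 0.9981 = 557.46 m.
Error at 77.1° = 0.005° × 111700 × cos 77.1° ≈ 558.5 × 0.2233 = 124.69 m.
Difference: 557.46 − 124.69 = 432.77 m.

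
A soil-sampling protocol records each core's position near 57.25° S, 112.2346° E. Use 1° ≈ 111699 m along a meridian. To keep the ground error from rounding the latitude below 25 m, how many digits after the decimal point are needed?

4

One degree of latitude covers 111699 m.
Rounding to N decimal places gives at most 0.5 × 10⁻ᴺ degrees of error, i.e. 0.5 × 10⁻ᴺ × 111699 m.
Setting 55849.5 × 10⁻ᴺ ≤ 25 gives 10ᴺ ≥ 2234, i.e. N ≥ 3.35.
So 4 decimal places suffice (5.58 m); 3 would allow up to 55.8 m.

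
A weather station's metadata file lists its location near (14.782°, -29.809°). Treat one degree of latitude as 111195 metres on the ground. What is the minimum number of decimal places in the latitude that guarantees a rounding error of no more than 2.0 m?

One degree of latitude covers 111195 m.
Rounding to N decimal places gives at most 0.5 × 10⁻ᴺ degrees of error, i.e. 0.5 × 10⁻ᴺ × 111195 m.
Need 0.5 × 111195 × 10⁻ᴺ ≤ 2.0 → 10⁻ᴺ ≤ 3.597e-05, so N ≥ 4.44.
N = 4 would give 5.56 m (too coarse); N = 5 gives 0.556 m ≤ 2.0 m.

5 decimal places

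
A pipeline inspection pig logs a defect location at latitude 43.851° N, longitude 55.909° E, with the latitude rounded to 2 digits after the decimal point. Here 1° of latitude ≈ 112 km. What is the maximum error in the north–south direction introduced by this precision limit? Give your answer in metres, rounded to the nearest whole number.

560 metres

Rounding to 2 decimal places leaves the latitude within ±0.005° of the true value.
North–south distance: 0.005° × 112000 m/° = 560 m.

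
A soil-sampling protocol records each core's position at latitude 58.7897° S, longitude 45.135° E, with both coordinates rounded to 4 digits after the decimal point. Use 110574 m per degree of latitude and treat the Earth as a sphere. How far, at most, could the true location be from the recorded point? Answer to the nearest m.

Rounding to 4 decimal places leaves each coordinate within ±5e-05° of the true value.
N–S: 5e-05° × 110574 m/° = 5.5287 m.
East–west component at 58.7897°: 5e-05° × 110574 × cos 58.7897° ≈ 5e-05 × 57297.3 ≈ 2.86487 m.
Worst case both components are at the extreme and orthogonal: √(5.5287² + 2.86487²) ≈ 6.22688 m.

6 m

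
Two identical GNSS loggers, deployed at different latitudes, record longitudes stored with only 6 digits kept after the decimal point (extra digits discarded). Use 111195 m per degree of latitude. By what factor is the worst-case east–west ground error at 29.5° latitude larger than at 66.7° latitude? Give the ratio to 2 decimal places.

Truncating at 6 decimal places can drop up to a full unit in the last place, so the longitude may be off by as much as 1e-06°.
Error at 29.5° = 1e-06° × 111195 × cos 29.5° ≈ 0.11119 × 0.8704 = 0.096779 m.
Error at 66.7° = 1e-06° × 111195 × cos 66.7° ≈ 0.11119 × 0.3955 = 0.043983 m.
The ratio reduces to cos 29.5° / cos 66.7° = 0.8704/0.3955 ≈ 2.2004.

2.20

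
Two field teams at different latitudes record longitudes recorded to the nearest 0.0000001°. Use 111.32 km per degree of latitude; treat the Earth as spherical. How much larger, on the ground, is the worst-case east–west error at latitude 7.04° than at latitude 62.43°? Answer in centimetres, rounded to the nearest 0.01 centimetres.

0.29 centimetres

Rounding to 7 decimal places leaves the longitude within ±5e-08° of the true value.
Error at 7.04° = 5e-08° × 111320 × cos 7.04° ≈ 0.005566 × 0.9925 = 0.005524 m.
Error at 62.43° = 5e-08° × 111320 × cos 62.43° ≈ 0.005566 × 0.4628 = 0.0025761 m.
Difference: 0.005524 − 0.0025761 = 0.0029479 m.
That is 0.00294791 m = 0.29479 cm.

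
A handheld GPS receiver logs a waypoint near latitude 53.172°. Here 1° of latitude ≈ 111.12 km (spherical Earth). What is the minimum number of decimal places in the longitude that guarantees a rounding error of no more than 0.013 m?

7

At 53.172° one degree of longitude covers 111120 × cos 53.172° ≈ 111120 × 0.5994 ≈ 66607 m.
With N decimal places the half-ulp bound is 0.5·10⁻ᴺ°, or 0.5·10⁻ᴺ × 66607 m on the ground.
Need 0.5 × 66607 × 10⁻ᴺ ≤ 0.013 → 10⁻ᴺ ≤ 3.903e-07, so N ≥ 6.41.
So 7 decimal places suffice (0.00333 m); 6 would allow up to 0.0333 m.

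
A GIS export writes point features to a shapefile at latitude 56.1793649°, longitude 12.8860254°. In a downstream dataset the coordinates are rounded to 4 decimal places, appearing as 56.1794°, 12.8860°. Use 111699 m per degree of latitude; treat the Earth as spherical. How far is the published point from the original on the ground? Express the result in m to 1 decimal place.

The latitude changed by -0.0000351° and the longitude by +0.0000254°.
N–S: -0.0000351° × 111699 m/° = -3.92063 m.
East–west at this latitude: 0.0000254° × 111699 × cos 56.1794° ≈ 0.0000254 × 62171 = 1.57914 m.
Distance: √(3.92063² + 1.57914²) ≈ 4.22671 m.

4.2 m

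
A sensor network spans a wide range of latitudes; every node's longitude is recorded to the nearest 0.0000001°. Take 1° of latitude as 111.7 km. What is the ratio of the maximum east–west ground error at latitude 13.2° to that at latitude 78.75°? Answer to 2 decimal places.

Rounding to 7 decimal places leaves the longitude within ±5e-08° of the true value.
Error at 13.2° = 5e-08° × 111700 × cos 13.2° ≈ 0.005585 × 0.9736 = 0.0054374 m.
Error at 78.75° = 5e-08° × 111700 × cos 78.75° ≈ 0.005585 × 0.1951 = 0.0010896 m.
The ratio reduces to cos 13.2° / cos 78.75° = 0.9736/0.1951 ≈ 4.9904.

4.99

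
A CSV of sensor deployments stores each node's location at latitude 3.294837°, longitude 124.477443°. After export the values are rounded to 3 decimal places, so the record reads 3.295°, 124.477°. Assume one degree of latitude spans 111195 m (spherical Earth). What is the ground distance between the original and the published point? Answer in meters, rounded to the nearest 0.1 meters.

52.4 meters

The latitude changed by -0.000163° and the longitude by +0.000443°.
N–S: -0.000163° × 111195 m/° = -18.1248 m.
E–W at 3.295°: 0.000443° × 111195 × cos 3.295° = 0.000443 × 111195 × 0.9983 ≈ 49.178 m.
Distance: √(18.1248² + 49.178²) ≈ 52.4116 m.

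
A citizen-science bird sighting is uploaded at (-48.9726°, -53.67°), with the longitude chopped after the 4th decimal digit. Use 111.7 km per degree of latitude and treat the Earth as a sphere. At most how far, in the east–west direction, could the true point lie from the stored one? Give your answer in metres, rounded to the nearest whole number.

Truncating at 4 decimal places can drop up to a full unit in the last place, so the longitude may be off by as much as 0.0001°.
One degree of longitude at 48.9726° is 111700 × cos 48.9726° ≈ 111700 × 0.6564 = 73322.1 m.
Maximum E–W displacement: 0.0001 × 73322.1 = 7.33221 m.

7 metres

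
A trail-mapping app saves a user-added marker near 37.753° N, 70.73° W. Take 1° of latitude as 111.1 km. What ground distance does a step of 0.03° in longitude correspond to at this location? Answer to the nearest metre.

2635 metres

At 37.753° a degree of longitude is 111100 × cos 37.753° ≈ 87842.1 m, so 0.03° corresponds to 2635.26 m.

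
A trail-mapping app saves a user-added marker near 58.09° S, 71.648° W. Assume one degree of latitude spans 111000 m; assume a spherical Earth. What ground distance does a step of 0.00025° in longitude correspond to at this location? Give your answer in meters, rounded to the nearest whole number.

15 meters

At 58.09° a degree of longitude is 111000 × cos 58.09° ≈ 58673.1 m, so 0.00025° corresponds to 14.6683 m.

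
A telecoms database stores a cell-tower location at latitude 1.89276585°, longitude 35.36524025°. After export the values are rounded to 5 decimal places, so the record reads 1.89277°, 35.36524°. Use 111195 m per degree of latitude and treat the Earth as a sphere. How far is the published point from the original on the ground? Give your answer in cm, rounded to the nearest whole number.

46 cm

The latitude changed by -0.00000415° and the longitude by +0.00000025°.
North–south shift: -0.00000415 × 111195 = -0.461459 m.
E–W at 1.89277°: 0.00000025° × 111195 × cos 1.89277° = 0.00000025 × 111195 × 0.9995 ≈ 0.0277836 m.
Combined displacement = (0.461459² + 0.0277836²)^½ ≈ 0.462295 m.
That is 0.462295 m = 46.229 cm.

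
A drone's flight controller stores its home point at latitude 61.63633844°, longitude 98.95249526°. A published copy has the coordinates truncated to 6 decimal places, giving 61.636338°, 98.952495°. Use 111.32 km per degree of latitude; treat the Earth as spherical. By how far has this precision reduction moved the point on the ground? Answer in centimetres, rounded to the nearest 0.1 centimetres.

The latitude changed by +0.00000044° and the longitude by +0.00000026°.
North–south shift: 0.00000044 × 111320 = 0.0489808 m.
East–west at this latitude: 0.00000026° × 111320 × cos 61.6363° ≈ 0.00000026 × 52884.4 = 0.0137499 m.
Distance: √(0.0489808² + 0.0137499²) ≈ 0.0508742 m.
That is 0.0508742 m = 5.0874 cm.

5.1 centimetres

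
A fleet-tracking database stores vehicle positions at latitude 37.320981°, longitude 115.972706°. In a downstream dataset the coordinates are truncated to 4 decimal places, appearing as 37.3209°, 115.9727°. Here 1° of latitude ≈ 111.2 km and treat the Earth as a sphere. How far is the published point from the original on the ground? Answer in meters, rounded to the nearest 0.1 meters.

Δlat = 37.320981 − 37.3209 = +0.000081°; Δlon = 115.972706 − 115.9727 = +0.000006°.
N–S: 0.000081° × 111200 m/° = 9.0072 m.
E–W at 37.3209°: 0.000006° × 111200 × cos 37.3209° = 0.000006 × 111200 × 0.7953 ≈ 0.530592 m.
Distance: √(9.0072² + 0.530592²) ≈ 9.02281 m.

9.0 meters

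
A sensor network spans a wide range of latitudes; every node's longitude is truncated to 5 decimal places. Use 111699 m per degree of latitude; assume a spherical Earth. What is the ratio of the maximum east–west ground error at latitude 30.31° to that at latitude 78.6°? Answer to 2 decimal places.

Truncating at 5 decimal places can drop up to a full unit in the last place, so the longitude may be off by as much as 1e-05°.
At 30.31°: 1e-05° × 111699 × cos 30.31° = 1e-05 × 111699 × 0.8633 ≈ 0.96431 m.
Error at 78.6° = 1e-05° × 111699 × cos 78.6° ≈ 1.117 × 0.1977 = 0.22078 m.
Ratio: 0.96431 / 0.22078 = cos 30.31° / cos 78.6° ≈ 4.3677.

4.37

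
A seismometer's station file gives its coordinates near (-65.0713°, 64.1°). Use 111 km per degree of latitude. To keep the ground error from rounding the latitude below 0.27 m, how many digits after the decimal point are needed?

One degree of latitude covers 111000 m.
Rounding to N decimal places gives at most 0.5 × 10⁻ᴺ degrees of error, i.e. 0.5 × 10⁻ᴺ × 111000 m.
Setting 55500 × 10⁻ᴺ ≤ 0.27 gives 10ᴺ ≥ 2.056e+05, i.e. N ≥ 5.31.
N = 5 would give 0.555 m (too coarse); N = 6 gives 0.0555 m ≤ 0.27 m.

6 decimal places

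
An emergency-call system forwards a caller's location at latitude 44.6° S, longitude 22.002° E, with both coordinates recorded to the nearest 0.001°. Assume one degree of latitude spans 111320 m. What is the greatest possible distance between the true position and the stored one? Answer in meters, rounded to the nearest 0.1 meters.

Rounding to 3 decimal places leaves each coordinate within ±0.0005° of the true value.
N–S: 0.0005° × 111320 m/° = 55.66 m.
East–west component at 44.6°: 0.0005° × 111320 × cos 44.6° ≈ 0.0005 × 79262.7 ≈ 39.6314 m.
Worst case both components are at the extreme and orthogonal: √(55.66² + 39.6314²) ≈ 68.3277 m.

68.3 meters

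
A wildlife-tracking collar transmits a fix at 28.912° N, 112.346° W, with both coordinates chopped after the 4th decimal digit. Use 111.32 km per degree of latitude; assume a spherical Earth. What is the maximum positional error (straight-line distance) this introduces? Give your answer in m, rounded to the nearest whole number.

15 m

Truncating at 4 decimal places can drop up to a full unit in the last place, so each coordinate may be off by as much as 0.0001°.
North–south component: 0.0001° × 111320 = 11.132 m.
Longitude error → 0.0001 × 111320 × cos 28.912° = 0.0001 × 111320 × 0.8754 ≈ 9.74454 m.
The two errors are perpendicular, so the maximum displacement is √(11.132² + 9.74454²) ≈ 14.7945 m.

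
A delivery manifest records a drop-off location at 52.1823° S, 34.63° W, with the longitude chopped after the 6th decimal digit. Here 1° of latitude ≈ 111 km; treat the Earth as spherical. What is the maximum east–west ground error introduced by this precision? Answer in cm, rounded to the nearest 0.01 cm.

Truncating at 6 decimal places can drop up to a full unit in the last place, so the longitude may be off by as much as 1e-06°.
One degree of longitude at 52.1823° is 111000 × cos 52.1823° ≈ 111000 × 0.6132 = 68059.8 m.
East–west error: 1e-06° × 68059.8 m/° ≈ 0.0680598 m.
That is 0.0680598 m = 6.806 cm.

6.81 cm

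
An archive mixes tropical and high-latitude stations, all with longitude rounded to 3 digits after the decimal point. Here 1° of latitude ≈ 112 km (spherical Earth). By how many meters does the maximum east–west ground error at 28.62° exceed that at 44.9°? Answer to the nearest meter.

Rounding to 3 decimal places leaves the longitude within ±0.0005° of the true value.
Error at 28.62° = 0.0005° × 112000 × cos 28.62° ≈ 56 × 0.8778 = 49.158 m.
At 44.9°: 0.0005° × 112000 × cos 44.9° = 0.0005 × 112000 × 0.7083 ≈ 39.667 m.
So the lower-latitude error exceeds the higher by 49.158 − 39.667 = 9.4907 m.

9 meters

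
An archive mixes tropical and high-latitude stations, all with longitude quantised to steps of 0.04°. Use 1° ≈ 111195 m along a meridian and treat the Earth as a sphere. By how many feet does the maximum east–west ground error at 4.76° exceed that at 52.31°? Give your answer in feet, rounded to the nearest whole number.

With a 0.04° grid the true value lies within half a step, ±0.04°/2 = ±0.02°, of the stored one.
Error at 4.76° = 0.02° × 111195 × cos 4.76° ≈ 2223.9 × 0.9966 = 2216.2 m.
Error at 52.31° = 0.02° × 111195 × cos 52.31° ≈ 2223.9 × 0.6114 = 1359.7 m.
So the lower-latitude error exceeds the higher by 2216.2 − 1359.7 = 856.56 m.
Converting: 856.562 m × 3.2808 ft/m ≈ 2810.2 ft.

2810 feet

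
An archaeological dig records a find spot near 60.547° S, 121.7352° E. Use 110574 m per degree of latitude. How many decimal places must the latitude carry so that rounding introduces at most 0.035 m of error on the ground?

One degree of latitude covers 110574 m.
Rounding to N decimal places gives at most 0.5 × 10⁻ᴺ degrees of error, i.e. 0.5 × 10⁻ᴺ × 110574 m.
Need 0.5 × 110574 × 10⁻ᴺ ≤ 0.035 → 10⁻ᴺ ≤ 6.331e-07, so N ≥ 6.20.
So 7 decimal places suffice (0.00553 m); 6 would allow up to 0.0553 m.

7 decimal places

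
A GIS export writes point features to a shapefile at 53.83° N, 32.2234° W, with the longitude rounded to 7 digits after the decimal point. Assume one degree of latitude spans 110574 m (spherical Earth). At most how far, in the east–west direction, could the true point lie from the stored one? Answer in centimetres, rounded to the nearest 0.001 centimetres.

Rounding to 7 decimal places leaves the longitude within ±5e-08° of the true value.
One degree of longitude at 53.83° is 110574 × cos 53.83° ≈ 110574 × 0.5902 = 65258.9 m.
East–west error: 5e-08° × 65258.9 m/° ≈ 0.00326295 m.
That is 0.00326295 m = 0.32629 cm.

0.326 centimetres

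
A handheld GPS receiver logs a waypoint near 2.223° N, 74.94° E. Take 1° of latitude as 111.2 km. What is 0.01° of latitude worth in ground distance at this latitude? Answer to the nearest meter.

1112 meters

Along a meridian 0.01° is 0.01 × 111200 = 1112 m.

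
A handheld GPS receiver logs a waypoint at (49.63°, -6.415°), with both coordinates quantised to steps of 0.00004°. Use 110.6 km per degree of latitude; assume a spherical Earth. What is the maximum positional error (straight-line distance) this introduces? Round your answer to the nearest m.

3 m

With a 0.00004° grid the true value lies within half a step, ±0.00004°/2 = ±2e-05°, of the stored one.
Latitude error → 2e-05 × 110600 = 2.212 m along the meridian.
Longitude error → 2e-05 × 110600 × cos 49.63° = 2e-05 × 110600 × 0.6477 ≈ 1.43276 m.
The two errors are perpendicular, so the maximum displacement is √(2.212² + 1.43276²) ≈ 2.63548 m.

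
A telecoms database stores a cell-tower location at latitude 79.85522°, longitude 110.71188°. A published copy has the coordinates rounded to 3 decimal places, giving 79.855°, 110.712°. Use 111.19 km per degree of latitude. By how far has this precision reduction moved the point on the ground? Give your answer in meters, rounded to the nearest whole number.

The latitude changed by +0.00022° and the longitude by -0.00012°.
North–south shift: 0.00022 × 111190 = 24.4618 m.
East–west at this latitude: -0.00012° × 111190 × cos 79.855° ≈ -0.00012 × 19585 = -2.3502 m.
Combined displacement = (24.4618² + 2.3502²)^½ ≈ 24.5744 m.

25 meters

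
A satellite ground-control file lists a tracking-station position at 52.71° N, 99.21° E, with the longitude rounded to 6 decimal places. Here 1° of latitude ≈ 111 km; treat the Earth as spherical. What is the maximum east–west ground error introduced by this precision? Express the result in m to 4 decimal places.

Rounding to 6 decimal places leaves the longitude within ±5e-07° of the true value.
One degree of longitude at 52.71° is 111000 × cos 52.71° ≈ 111000 × 0.6058 = 67249.3 m.
East–west error: 5e-07° × 67249.3 m/° ≈ 0.0336247 m.

0.0336 m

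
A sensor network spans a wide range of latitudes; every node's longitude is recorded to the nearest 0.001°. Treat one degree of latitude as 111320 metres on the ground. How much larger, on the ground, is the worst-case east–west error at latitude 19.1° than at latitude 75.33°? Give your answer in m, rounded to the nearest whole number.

38 m

Rounding to 3 decimal places leaves the longitude within ±0.0005° of the true value.
At 19.1°: 0.0005° × 111320 × cos 19.1° = 0.0005 × 111320 × 0.9449 ≈ 52.596 m.
At 75.33°: 0.0005° × 111320 × cos 75.33° = 0.0005 × 111320 × 0.2533 ≈ 14.096 m.
Difference: 52.596 − 14.096 = 38.5 m.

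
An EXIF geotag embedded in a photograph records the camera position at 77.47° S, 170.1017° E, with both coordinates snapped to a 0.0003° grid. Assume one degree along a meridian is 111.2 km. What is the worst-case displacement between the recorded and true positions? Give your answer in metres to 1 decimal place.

17.1 metres

With a 0.0003° grid the true value lies within half a step, ±0.0003°/2 = ±0.00015°, of the stored one.
N–S: 0.00015° × 111200 m/° = 16.68 m.
East–west component at 77.47°: 0.00015° × 111200 × cos 77.47° ≈ 0.00015 × 24124.9 ≈ 3.61874 m.
Combining orthogonally: (16.68² + 3.61874²)^½ ≈ 17.068 m.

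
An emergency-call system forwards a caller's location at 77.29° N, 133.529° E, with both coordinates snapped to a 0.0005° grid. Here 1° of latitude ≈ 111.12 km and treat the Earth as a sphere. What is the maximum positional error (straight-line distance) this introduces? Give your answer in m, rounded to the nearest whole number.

With a 0.0005° grid the true value lies within half a step, ±0.0005°/2 = ±0.00025°, of the stored one.
Latitude error → 0.00025 × 111120 = 27.78 m along the meridian.
E–W at 77.29°: 0.00025° × 111120 × cos 77.29° = 0.00025 × 111120 × 0.2200 ≈ 6.11206 m.
The two errors are perpendicular, so the maximum displacement is √(27.78² + 6.11206²) ≈ 28.4444 m.

28 m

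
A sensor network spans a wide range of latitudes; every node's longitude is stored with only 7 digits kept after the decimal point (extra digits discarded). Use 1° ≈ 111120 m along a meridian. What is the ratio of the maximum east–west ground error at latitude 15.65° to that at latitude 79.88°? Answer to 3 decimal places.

Truncating at 7 decimal places can drop up to a full unit in the last place, so the longitude may be off by as much as 1e-07°.
Error at 15.65° = 1e-07° × 111120 × cos 15.65° ≈ 0.011112 × 0.9629 = 0.0107 m.
At 79.88°: 1e-07° × 111120 × cos 79.88° = 1e-07 × 111120 × 0.1757 ≈ 0.0019525 m.
The ratio reduces to cos 15.65° / cos 79.88° = 0.9629/0.1757 ≈ 5.4802.

5.480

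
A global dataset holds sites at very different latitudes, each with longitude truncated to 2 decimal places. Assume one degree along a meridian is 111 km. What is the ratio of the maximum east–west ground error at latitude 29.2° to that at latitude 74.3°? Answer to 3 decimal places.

Truncating at 2 decimal places can drop up to a full unit in the last place, so the longitude may be off by as much as 0.01°.
Error at 29.2° = 0.01° × 111000 × cos 29.2° ≈ 1110 × 0.8729 = 968.94 m.
Error at 74.3° = 0.01° × 111000 × cos 74.3° ≈ 1110 × 0.2706 = 300.37 m.
Ratio: 968.94 / 300.37 = cos 29.2° / cos 74.3° ≈ 3.2259.

3.226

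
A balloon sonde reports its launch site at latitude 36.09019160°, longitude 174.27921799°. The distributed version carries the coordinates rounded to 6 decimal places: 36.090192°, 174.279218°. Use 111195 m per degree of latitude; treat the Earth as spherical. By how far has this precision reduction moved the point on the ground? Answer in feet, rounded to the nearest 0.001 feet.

Δlat = 36.09019160 − 36.090192 = -0.00000040°; Δlon = 174.27921799 − 174.279218 = -0.00000001°.
North–south shift: -0.00000040 × 111195 = -0.044478 m.
E–W at 36.0902°: -0.00000001° × 111195 × cos 36.0902° = -0.00000001 × 111195 × 0.8081 ≈ -0.000898555 m.
Combined displacement = (0.044478² + 0.000898555²)^½ ≈ 0.0444871 m.
Converting: 0.0444871 m × 3.2808 ft/m ≈ 0.14595 ft.

0.146 feet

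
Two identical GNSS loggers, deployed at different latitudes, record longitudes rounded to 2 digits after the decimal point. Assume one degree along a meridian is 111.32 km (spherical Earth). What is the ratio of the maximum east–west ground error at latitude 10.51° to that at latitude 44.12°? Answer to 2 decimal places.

Rounding to 2 decimal places leaves the longitude within ±0.005° of the true value.
At 10.51°: 0.005° × 111320 × cos 10.51° = 0.005 × 111320 × 0.9832 ≈ 547.26 m.
At 44.12°: 0.005° × 111320 × cos 44.12° = 0.005 × 111320 × 0.7179 ≈ 399.57 m.
The ratio reduces to cos 10.51° / cos 44.12° = 0.9832/0.7179 ≈ 1.3696.

1.37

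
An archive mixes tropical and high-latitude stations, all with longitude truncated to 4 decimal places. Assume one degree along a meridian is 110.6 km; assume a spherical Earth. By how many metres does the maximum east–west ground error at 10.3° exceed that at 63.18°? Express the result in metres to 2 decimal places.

5.89 metres

Truncating at 4 decimal places can drop up to a full unit in the last place, so the longitude may be off by as much as 0.0001°.
Error at 10.3° = 0.0001° × 110600 × cos 10.3° ≈ 11.06 × 0.9839 = 10.882 m.
At 63.18°: 0.0001° × 110600 × cos 63.18° = 0.0001 × 110600 × 0.4512 ≈ 4.9902 m.
So the lower-latitude error exceeds the higher by 10.882 − 4.9902 = 5.8916 m.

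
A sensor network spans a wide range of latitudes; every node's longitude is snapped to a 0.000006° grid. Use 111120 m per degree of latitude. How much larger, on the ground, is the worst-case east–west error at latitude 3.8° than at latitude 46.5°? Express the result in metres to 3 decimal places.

0.103 metres

With a 0.000006° grid the true value lies within half a step, ±0.000006°/2 = ±3e-06°, of the stored one.
Error at 3.8° = 3e-06° × 111120 × cos 3.8° ≈ 0.33336 × 0.9978 = 0.33263 m.
At 46.5°: 3e-06° × 111120 × cos 46.5° = 3e-06 × 111120 × 0.6884 ≈ 0.22947 m.
Difference: 0.33263 − 0.22947 = 0.10316 m.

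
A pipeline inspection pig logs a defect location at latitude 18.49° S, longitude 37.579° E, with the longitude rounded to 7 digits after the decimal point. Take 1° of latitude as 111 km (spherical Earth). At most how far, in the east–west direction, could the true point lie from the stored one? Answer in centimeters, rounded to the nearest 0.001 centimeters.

0.526 centimeters

Rounding to 7 decimal places leaves the longitude within ±5e-08° of the true value.
One degree of longitude at 18.49° is 111000 × cos 18.49° ≈ 111000 × 0.9484 = 105270 m.
So at most 5e-08° × 105270 ≈ 0.0052635 m east–west.
That is 0.0052635 m = 0.52635 cm.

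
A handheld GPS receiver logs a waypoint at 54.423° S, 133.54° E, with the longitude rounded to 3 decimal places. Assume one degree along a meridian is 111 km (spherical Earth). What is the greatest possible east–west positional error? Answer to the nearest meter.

32 meters

Rounding to 3 decimal places leaves the longitude within ±0.0005° of the true value.
Parallels shrink by cos φ, so at 54.423° a degree of longitude is 111000 × 0.5818 ≈ 64579.4 m.
East–west error: 0.0005° × 64579.4 m/° ≈ 32.2897 m.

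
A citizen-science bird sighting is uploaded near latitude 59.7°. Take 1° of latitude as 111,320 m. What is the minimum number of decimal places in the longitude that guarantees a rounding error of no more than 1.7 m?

At 59.7° one degree of longitude covers 111320 × cos 59.7° ≈ 111320 × 0.5045 ≈ 56164 m.
N decimal places → at most half a unit in the last place, 0.5 × 10⁻ᴺ° = 56164/2 × 10⁻ᴺ m.
Setting 28082 × 10⁻ᴺ ≤ 1.7 gives 10ᴺ ≥ 1.652e+04, i.e. N ≥ 4.22.
At 4 places the error can reach 2.81 m, but 5 places keeps it to 0.281 m.

5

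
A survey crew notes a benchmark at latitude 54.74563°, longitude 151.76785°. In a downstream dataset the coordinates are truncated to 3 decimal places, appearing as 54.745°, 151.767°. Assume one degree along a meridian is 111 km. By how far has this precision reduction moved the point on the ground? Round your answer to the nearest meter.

89 meters

The latitude changed by +0.00063° and the longitude by +0.00085°.
North–south shift: 0.00063 × 111000 = 69.93 m.
E–W at 54.745°: 0.00085° × 111000 × cos 54.745° = 0.00085 × 111000 × 0.5772 ≈ 54.4604 m.
Hypotenuse of the two orthogonal shifts: √(69.93² + 54.4604²) = 88.6349 m.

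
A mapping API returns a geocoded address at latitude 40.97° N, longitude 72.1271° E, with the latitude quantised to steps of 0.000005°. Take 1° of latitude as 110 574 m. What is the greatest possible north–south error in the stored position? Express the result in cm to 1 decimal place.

With a 0.000005° grid the true value lies within half a step, ±0.000005°/2 = ±2.5e-06°, of the stored one.
Along the meridian that is 2.5e-06° × 110574 m/° = 0.276435 m.
That is 0.276435 m = 27.643 cm.

27.6 cm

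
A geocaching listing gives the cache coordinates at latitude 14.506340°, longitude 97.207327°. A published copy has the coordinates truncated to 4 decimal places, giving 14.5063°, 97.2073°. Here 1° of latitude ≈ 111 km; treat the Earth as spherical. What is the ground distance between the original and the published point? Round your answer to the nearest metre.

The latitude changed by +0.000040° and the longitude by +0.000027°.
North–south shift: 0.000040 × 111000 = 4.44 m.
East–west at this latitude: 0.000027° × 111000 × cos 14.5063° ≈ 0.000027 × 107461 = 2.90146 m.
Combined displacement = (4.44² + 2.90146²)^½ ≈ 5.30397 m.

5 metres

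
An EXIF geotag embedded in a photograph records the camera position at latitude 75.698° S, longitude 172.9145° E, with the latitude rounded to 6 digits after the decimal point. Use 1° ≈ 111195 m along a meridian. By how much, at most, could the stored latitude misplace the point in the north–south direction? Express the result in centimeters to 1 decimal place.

5.6 centimeters

Rounding to 6 decimal places leaves the latitude within ±5e-07° of the true value.
So the N–S error is at most 5e-07 × 111195 = 0.0555975 m.
That is 0.0555975 m = 5.5597 cm.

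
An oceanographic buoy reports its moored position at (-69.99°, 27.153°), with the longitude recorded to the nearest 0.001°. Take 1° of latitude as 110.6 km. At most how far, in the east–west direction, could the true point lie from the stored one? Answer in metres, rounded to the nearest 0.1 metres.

18.9 metres

Rounding to 3 decimal places leaves the longitude within ±0.0005° of the true value.
At latitude 69.99° a degree of longitude spans 110600 m × cos 69.99° = 110600 × 0.3422 ≈ 37845.6 m.
Maximum E–W displacement: 0.0005 × 37845.6 = 18.9228 m.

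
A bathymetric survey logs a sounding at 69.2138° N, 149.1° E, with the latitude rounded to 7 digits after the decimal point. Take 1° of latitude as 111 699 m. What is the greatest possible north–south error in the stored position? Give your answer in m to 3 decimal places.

0.006 m

Rounding to 7 decimal places leaves the latitude within ±5e-08° of the true value.
So the N–S error is at most 5e-08 × 111699 = 0.00558495 m.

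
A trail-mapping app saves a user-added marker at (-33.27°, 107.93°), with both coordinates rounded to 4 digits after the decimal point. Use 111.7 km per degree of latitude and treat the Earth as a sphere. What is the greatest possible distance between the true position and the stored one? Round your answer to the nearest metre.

7 metres

Rounding to 4 decimal places leaves each coordinate within ±5e-05° of the true value.
Latitude error → 5e-05 × 111700 = 5.585 m along the meridian.
E–W at 33.27°: 5e-05° × 111700 × cos 33.27° = 5e-05 × 111700 × 0.8361 ≈ 4.66959 m.
Worst case both components are at the extreme and orthogonal: √(5.585² + 4.66959²) ≈ 7.27992 m.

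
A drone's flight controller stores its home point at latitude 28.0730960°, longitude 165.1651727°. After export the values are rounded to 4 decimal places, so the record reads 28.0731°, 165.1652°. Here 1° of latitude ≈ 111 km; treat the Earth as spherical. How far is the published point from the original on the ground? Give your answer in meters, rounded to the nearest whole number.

3 meters

The latitude changed by -0.0000040° and the longitude by -0.0000273°.
North–south shift: -0.0000040 × 111000 = -0.444 m.
E–W at 28.0731°: -0.0000273° × 111000 × cos 28.0731° = -0.0000273 × 111000 × 0.8823 ≈ -2.67378 m.
Combined displacement = (0.444² + 2.67378²)^½ ≈ 2.71039 m.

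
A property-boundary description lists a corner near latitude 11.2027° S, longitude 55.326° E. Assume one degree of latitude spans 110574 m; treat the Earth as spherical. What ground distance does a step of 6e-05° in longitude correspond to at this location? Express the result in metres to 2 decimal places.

6.51 metres

At 11.2027° a degree of longitude is 110574 × cos 11.2027° ≈ 108467 m, so 6e-05° corresponds to 6.50803 m.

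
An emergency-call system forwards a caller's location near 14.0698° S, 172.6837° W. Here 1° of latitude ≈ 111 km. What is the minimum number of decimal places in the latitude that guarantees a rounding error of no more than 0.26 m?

6 decimal places

One degree of latitude covers 111000 m.
With N decimal places the half-ulp bound is 0.5·10⁻ᴺ°, or 0.5·10⁻ᴺ × 111000 m on the ground.
Need 0.5 × 111000 × 10⁻ᴺ ≤ 0.26 → 10⁻ᴺ ≤ 4.685e-06, so N ≥ 5.33.
N = 5 would give 0.555 m (too coarse); N = 6 gives 0.0555 m ≤ 0.26 m.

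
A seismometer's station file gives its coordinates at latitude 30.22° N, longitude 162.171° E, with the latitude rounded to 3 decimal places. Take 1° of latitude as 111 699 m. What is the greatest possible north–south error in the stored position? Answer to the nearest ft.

Rounding to 3 decimal places leaves the latitude within ±0.0005° of the true value.
Along the meridian that is 0.0005° × 111699 m/° = 55.8495 m.
In feet: 55.8495 m ÷ 0.3048 ≈ 183.23 ft.

183 ft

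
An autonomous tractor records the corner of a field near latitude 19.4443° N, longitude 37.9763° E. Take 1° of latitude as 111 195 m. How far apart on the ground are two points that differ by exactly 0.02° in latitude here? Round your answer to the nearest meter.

0.02° × 111195 m/° = 2223.9 m.

2224 meters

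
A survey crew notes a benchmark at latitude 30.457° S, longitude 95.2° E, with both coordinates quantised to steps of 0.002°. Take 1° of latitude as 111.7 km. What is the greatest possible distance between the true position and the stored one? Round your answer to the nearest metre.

With a 0.002° grid the true value lies within half a step, ±0.002°/2 = ±0.001°, of the stored one.
N–S: 0.001° × 111700 m/° = 111.7 m.
East–west component at 30.457°: 0.001° × 111700 × cos 30.457° ≈ 0.001 × 96286.5 ≈ 96.2865 m.
Combining orthogonally: (111.7² + 96.2865²)^½ ≈ 147.472 m.

147 metres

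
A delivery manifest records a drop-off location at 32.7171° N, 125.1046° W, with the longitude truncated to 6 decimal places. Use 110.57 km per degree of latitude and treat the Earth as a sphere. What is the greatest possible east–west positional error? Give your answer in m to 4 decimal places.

0.0930 m

Truncating at 6 decimal places can drop up to a full unit in the last place, so the longitude may be off by as much as 1e-06°.
At latitude 32.7171° a degree of longitude spans 110570 m × cos 32.7171° = 110570 × 0.8413 ≈ 93028 m.
Maximum E–W displacement: 1e-06 × 93028 = 0.093028 m.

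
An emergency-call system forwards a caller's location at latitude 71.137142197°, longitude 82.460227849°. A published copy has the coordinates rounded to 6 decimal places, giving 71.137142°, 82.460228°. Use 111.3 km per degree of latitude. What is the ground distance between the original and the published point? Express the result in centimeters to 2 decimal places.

2.26 centimeters

The latitude changed by +0.000000197° and the longitude by -0.000000151°.
N–S: 0.000000197° × 111300 m/° = 0.0219261 m.
E–W at 71.1371°: -0.000000151° × 111300 × cos 71.1371° = -0.000000151 × 111300 × 0.3233 ≈ -0.00543354 m.
Hypotenuse of the two orthogonal shifts: √(0.0219261² + 0.00543354²) = 0.0225893 m.
That is 0.0225893 m = 2.2589 cm.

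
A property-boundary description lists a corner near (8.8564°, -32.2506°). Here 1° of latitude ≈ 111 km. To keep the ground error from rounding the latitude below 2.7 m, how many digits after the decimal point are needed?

5

One degree of latitude covers 111000 m.
N decimal places → at most half a unit in the last place, 0.5 × 10⁻ᴺ° = 111000/2 × 10⁻ᴺ m.
Setting 55500 × 10⁻ᴺ ≤ 2.7 gives 10ᴺ ≥ 2.056e+04, i.e. N ≥ 4.31.
N = 4 would give 5.55 m (too coarse); N = 5 gives 0.555 m ≤ 2.7 m.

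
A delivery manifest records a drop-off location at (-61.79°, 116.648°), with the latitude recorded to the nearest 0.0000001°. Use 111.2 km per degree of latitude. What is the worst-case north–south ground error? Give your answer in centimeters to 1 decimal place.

Rounding to 7 decimal places leaves the latitude within ±5e-08° of the true value.
Along the meridian that is 5e-08° × 111200 m/° = 0.00556 m.
That is 0.00556 m = 0.556 cm.

0.6 centimeters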